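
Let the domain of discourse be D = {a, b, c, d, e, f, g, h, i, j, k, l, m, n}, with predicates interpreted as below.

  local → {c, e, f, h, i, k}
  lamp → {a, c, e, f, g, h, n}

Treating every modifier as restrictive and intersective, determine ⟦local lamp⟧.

⟦lamp⟧ = {a, c, e, f, g, h, n}
… ∩ ⟦local⟧ = {a, c, e, f, g, h, n} ∩ {c, e, f, h, i, k} = {c, e, f, h}
So ⟦local lamp⟧ = {c, e, f, h}.

{c, e, f, h}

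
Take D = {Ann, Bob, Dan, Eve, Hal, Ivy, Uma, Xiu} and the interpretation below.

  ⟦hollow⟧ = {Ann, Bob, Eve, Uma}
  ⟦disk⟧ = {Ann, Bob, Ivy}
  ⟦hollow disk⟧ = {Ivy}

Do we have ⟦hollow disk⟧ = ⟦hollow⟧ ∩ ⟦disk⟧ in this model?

no

⟦hollow⟧ ∩ ⟦disk⟧ = {Ann, Bob, Eve, Uma} ∩ {Ann, Bob, Ivy} = {Ann, Bob}
Observed ⟦hollow disk⟧ = {Ivy}.
These differ, so the modifier is not intersective in this model.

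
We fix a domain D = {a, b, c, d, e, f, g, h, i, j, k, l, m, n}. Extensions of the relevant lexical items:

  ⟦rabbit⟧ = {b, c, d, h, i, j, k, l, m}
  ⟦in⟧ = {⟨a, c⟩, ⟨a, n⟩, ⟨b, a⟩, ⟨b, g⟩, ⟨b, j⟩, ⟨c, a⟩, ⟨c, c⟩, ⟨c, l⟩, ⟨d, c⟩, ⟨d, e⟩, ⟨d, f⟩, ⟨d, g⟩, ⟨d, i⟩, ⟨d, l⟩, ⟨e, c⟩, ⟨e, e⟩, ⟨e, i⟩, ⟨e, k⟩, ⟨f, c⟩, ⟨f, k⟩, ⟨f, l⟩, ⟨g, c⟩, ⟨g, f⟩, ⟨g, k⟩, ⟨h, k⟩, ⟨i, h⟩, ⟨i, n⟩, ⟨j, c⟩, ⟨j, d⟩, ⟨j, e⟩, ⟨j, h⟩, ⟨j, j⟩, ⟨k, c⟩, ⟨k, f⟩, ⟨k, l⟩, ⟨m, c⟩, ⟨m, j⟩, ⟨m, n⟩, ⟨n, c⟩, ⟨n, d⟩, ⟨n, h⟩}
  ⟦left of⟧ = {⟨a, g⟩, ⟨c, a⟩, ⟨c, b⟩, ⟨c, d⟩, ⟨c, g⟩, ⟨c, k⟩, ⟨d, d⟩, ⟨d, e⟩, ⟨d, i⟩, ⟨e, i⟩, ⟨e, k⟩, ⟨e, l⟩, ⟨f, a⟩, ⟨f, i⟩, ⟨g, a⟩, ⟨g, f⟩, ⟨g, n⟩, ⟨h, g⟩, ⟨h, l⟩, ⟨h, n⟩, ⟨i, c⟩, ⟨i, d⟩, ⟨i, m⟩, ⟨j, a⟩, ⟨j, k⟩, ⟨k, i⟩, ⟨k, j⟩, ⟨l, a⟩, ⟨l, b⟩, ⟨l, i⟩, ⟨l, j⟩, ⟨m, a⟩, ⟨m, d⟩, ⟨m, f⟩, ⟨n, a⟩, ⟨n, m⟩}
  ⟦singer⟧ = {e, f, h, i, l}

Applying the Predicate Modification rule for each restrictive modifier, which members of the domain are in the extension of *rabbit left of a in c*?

{c, j, m}

⟦left of a⟧ = {x : ⟨x, a⟩ ∈ ⟦left of⟧} = {c, f, g, j, l, m, n}
⟦in c⟧ = {x : ⟨x, c⟩ ∈ ⟦in⟧} = {a, c, d, e, f, g, j, k, m, n}
⟦rabbit⟧ = {b, c, d, h, i, j, k, l, m}
… ∩ ⟦left of a⟧ = {b, c, d, h, i, j, k, l, m} ∩ {c, f, g, j, l, m, n} = {c, j, l, m}
… ∩ ⟦in c⟧ = {c, j, l, m} ∩ {a, c, d, e, f, g, j, k, m, n} = {c, j, m}
So ⟦rabbit left of a in c⟧ = {c, j, m}.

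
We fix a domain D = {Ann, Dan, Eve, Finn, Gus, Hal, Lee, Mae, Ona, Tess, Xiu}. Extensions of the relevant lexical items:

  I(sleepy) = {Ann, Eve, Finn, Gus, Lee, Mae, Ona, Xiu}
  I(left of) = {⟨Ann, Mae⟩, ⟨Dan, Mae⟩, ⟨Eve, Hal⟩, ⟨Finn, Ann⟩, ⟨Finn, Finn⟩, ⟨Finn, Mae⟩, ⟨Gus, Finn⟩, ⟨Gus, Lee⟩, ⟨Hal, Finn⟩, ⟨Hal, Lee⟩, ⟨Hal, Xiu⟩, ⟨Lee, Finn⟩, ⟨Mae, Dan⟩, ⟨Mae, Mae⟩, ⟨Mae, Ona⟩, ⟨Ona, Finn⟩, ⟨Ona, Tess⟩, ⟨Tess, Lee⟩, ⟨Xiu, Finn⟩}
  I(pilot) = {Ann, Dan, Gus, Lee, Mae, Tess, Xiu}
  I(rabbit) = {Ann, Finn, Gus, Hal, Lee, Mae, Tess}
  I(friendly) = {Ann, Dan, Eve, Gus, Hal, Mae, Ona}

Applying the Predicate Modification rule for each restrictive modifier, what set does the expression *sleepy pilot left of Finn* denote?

⟦left of Finn⟧ = {x : ⟨x, Finn⟩ ∈ ⟦left of⟧} = {Finn, Gus, Hal, Lee, Ona, Xiu}
⟦pilot⟧ = {Ann, Dan, Gus, Lee, Mae, Tess, Xiu}
… ∩ ⟦left of Finn⟧ = {Ann, Dan, Gus, Lee, Mae, Tess, Xiu} ∩ {Finn, Gus, Hal, Lee, Ona, Xiu} = {Gus, Lee, Xiu}
… ∩ ⟦sleepy⟧ = {Gus, Lee, Xiu} ∩ {Ann, Eve, Finn, Gus, Lee, Mae, Ona, Xiu} = {Gus, Lee, Xiu}
So ⟦sleepy pilot left of Finn⟧ = {Gus, Lee, Xiu}.

{Gus, Lee, Xiu}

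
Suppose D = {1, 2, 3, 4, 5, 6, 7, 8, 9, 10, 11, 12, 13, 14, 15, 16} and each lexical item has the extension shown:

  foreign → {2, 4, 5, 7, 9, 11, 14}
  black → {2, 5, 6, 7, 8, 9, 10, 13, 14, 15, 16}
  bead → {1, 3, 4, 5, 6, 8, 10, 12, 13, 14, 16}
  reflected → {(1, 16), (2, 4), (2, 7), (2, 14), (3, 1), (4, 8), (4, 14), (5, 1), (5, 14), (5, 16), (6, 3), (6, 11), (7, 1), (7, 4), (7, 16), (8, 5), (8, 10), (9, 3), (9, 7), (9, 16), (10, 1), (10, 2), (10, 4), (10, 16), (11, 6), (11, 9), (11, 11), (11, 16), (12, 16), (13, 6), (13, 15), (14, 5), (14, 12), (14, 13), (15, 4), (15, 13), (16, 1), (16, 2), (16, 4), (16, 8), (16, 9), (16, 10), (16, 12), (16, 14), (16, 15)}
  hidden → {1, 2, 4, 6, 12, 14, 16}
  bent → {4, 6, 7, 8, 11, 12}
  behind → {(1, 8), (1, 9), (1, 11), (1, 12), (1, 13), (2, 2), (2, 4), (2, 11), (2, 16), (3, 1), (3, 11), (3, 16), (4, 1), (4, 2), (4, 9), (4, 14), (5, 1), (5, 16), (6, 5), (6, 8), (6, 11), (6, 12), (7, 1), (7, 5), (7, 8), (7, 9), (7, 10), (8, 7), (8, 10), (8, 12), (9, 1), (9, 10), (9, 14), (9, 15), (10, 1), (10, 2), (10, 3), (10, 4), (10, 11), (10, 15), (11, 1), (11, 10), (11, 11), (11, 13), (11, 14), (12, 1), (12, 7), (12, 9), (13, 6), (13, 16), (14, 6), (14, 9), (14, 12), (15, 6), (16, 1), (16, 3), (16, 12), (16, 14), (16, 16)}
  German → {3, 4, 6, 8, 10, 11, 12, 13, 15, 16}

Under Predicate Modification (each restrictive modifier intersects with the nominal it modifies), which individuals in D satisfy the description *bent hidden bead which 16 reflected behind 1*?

⟦which 16 reflected⟧ = {x : ⟨16, x⟩ ∈ ⟦reflected⟧} = {1, 2, 4, 8, 9, 10, 12, 14, 15}
⟦behind 1⟧ = {x : ⟨x, 1⟩ ∈ ⟦behind⟧} = {3, 4, 5, 7, 9, 10, 11, 12, 16}
⟦bead⟧ = {1, 3, 4, 5, 6, 8, 10, 12, 13, 14, 16}
… ∩ ⟦which 16 reflected⟧ = {1, 3, 4, 5, 6, 8, 10, 12, 13, 14, 16} ∩ {1, 2, 4, 8, 9, 10, 12, 14, 15} = {1, 4, 8, 10, 12, 14}
… ∩ ⟦behind 1⟧ = {1, 4, 8, 10, 12, 14} ∩ {3, 4, 5, 7, 9, 10, 11, 12, 16} = {4, 10, 12}
… ∩ ⟦bent⟧ = {4, 10, 12} ∩ {4, 6, 7, 8, 11, 12} = {4, 12}
… ∩ ⟦hidden⟧ = {4, 12} ∩ {1, 2, 4, 6, 12, 14, 16} = {4, 12}
So ⟦bent hidden bead which 16 reflected behind 1⟧ = {4, 12}.

{4, 12}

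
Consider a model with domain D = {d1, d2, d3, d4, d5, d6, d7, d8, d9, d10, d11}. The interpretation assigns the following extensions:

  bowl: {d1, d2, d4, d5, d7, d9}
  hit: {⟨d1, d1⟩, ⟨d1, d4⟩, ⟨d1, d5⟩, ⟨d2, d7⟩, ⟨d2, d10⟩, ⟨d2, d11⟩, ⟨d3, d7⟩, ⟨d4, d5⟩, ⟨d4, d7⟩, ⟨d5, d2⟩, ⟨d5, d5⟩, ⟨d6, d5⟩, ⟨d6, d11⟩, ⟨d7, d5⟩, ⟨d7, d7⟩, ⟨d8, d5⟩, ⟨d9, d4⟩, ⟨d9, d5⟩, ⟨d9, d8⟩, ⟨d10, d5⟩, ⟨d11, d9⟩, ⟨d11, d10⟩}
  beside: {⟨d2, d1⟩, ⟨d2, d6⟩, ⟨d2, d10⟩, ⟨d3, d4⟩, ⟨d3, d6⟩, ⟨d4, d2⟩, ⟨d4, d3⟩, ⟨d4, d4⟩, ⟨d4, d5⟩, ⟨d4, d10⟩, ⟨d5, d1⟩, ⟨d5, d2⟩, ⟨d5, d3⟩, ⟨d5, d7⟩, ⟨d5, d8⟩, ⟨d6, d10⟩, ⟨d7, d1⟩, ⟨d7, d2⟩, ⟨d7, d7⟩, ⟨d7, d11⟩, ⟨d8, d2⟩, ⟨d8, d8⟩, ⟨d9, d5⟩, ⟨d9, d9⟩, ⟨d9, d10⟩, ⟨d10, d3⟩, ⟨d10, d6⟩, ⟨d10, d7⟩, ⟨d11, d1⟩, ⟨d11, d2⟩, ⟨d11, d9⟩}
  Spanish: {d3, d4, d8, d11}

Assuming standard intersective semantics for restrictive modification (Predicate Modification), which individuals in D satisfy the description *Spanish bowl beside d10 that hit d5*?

⟦beside d10⟧ = {x : ⟨x, d10⟩ ∈ ⟦beside⟧} = {d2, d4, d6, d9}
⟦that hit d5⟧ = {x : ⟨x, d5⟩ ∈ ⟦hit⟧} = {d1, d4, d5, d6, d7, d8, d9, d10}
⟦bowl⟧ = {d1, d2, d4, d5, d7, d9}
… ∩ ⟦beside d10⟧ = {d1, d2, d4, d5, d7, d9} ∩ {d2, d4, d6, d9} = {d2, d4, d9}
… ∩ ⟦that hit d5⟧ = {d2, d4, d9} ∩ {d1, d4, d5, d6, d7, d8, d9, d10} = {d4, d9}
… ∩ ⟦Spanish⟧ = {d4, d9} ∩ {d3, d4, d8, d11} = {d4}
So ⟦Spanish bowl beside d10 that hit d5⟧ = {d4}.

{d4}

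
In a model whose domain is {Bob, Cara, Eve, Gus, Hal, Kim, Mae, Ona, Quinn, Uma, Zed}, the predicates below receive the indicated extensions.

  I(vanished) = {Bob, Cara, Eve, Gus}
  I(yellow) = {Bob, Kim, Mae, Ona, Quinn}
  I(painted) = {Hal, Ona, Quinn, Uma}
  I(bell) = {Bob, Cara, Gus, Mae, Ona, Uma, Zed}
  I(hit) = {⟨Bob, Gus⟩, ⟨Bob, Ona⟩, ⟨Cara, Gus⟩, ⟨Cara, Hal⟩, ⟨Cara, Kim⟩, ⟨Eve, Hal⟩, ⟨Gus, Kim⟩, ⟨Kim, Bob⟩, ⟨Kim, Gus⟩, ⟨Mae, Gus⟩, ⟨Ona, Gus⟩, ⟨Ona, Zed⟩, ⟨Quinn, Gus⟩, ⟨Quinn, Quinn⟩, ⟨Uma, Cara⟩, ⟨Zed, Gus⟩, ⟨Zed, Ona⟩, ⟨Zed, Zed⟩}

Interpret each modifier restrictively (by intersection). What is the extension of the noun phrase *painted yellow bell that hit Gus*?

{Ona}

⟦that hit Gus⟧ = {x : ⟨x, Gus⟩ ∈ ⟦hit⟧} = {Bob, Cara, Kim, Mae, Ona, Quinn, Zed}
⟦bell⟧ = {Bob, Cara, Gus, Mae, Ona, Uma, Zed}
… ∩ ⟦that hit Gus⟧ = {Bob, Cara, Gus, Mae, Ona, Uma, Zed} ∩ {Bob, Cara, Kim, Mae, Ona, Quinn, Zed} = {Bob, Cara, Mae, Ona, Zed}
… ∩ ⟦painted⟧ = {Bob, Cara, Mae, Ona, Zed} ∩ {Hal, Ona, Quinn, Uma} = {Ona}
… ∩ ⟦yellow⟧ = {Ona} ∩ {Bob, Kim, Mae, Ona, Quinn} = {Ona}
So ⟦painted yellow bell that hit Gus⟧ = {Ona}.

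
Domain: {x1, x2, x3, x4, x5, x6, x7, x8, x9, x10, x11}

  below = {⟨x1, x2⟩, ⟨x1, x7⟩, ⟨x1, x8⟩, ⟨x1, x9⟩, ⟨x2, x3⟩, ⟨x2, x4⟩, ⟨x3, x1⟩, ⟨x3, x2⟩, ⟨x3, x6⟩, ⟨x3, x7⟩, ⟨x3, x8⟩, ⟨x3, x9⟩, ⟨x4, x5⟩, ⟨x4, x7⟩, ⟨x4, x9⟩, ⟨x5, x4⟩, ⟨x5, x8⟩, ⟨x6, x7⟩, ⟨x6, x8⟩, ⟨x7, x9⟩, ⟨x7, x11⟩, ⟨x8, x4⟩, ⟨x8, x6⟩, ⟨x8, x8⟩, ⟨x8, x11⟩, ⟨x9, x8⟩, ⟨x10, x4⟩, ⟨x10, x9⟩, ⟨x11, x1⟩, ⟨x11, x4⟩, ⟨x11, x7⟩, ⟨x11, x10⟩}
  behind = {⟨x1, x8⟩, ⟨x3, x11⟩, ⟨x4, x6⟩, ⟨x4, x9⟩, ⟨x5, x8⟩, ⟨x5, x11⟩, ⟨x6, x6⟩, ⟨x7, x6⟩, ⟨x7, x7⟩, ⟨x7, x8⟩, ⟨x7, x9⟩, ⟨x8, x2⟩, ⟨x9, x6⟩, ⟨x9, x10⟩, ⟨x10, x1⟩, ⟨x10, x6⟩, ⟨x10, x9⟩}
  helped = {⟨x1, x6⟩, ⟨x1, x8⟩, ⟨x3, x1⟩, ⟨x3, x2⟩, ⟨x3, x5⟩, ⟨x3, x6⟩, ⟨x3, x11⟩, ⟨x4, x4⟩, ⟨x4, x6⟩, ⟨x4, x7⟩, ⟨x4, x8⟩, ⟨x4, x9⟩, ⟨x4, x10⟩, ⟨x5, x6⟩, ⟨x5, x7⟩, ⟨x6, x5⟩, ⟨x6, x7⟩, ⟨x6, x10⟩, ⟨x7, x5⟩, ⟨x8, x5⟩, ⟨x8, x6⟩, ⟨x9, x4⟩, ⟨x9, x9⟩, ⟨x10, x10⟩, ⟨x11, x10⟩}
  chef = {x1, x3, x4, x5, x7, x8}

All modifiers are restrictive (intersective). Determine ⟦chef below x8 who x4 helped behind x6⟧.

⟦below x8⟧ = {x : ⟨x, x8⟩ ∈ ⟦below⟧} = {x1, x3, x5, x6, x8, x9}
⟦who x4 helped⟧ = {x : ⟨x4, x⟩ ∈ ⟦helped⟧} = {x4, x6, x7, x8, x9, x10}
⟦behind x6⟧ = {x : ⟨x, x6⟩ ∈ ⟦behind⟧} = {x4, x6, x7, x9, x10}
⟦chef⟧ = {x1, x3, x4, x5, x7, x8}
… ∩ ⟦below x8⟧ = {x1, x3, x4, x5, x7, x8} ∩ {x1, x3, x5, x6, x8, x9} = {x1, x3, x5, x8}
… ∩ ⟦who x4 helped⟧ = {x1, x3, x5, x8} ∩ {x4, x6, x7, x8, x9, x10} = {x8}
… ∩ ⟦behind x6⟧ = {x8} ∩ {x4, x6, x7, x9, x10} = ∅
So ⟦chef below x8 who x4 helped behind x6⟧ = { }.

{ }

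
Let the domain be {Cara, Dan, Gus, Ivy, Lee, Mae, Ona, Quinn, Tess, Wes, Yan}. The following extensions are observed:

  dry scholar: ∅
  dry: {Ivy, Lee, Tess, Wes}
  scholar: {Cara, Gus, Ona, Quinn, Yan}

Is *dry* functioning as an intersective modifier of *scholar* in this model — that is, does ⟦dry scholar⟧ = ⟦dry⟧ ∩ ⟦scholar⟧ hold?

yes

⟦dry⟧ ∩ ⟦scholar⟧ = {Ivy, Lee, Tess, Wes} ∩ {Cara, Gus, Ona, Quinn, Yan} = ∅
Observed ⟦dry scholar⟧ = ∅.
These coincide, so the modifier is intersective here.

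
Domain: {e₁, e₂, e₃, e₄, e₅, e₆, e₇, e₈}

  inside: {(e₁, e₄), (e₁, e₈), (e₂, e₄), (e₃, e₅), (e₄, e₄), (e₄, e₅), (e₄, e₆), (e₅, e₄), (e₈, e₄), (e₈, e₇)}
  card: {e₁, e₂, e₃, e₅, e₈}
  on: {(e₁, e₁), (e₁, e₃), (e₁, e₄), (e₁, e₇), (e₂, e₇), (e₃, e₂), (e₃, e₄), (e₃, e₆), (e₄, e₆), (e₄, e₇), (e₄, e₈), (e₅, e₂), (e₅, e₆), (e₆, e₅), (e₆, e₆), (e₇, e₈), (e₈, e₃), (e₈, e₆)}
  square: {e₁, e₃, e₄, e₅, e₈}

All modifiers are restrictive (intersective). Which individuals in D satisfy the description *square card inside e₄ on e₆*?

⟦inside e₄⟧ = {x : ⟨x, e₄⟩ ∈ ⟦inside⟧} = {e₁, e₂, e₄, e₅, e₈}
⟦on e₆⟧ = {x : ⟨x, e₆⟩ ∈ ⟦on⟧} = {e₃, e₄, e₅, e₆, e₈}
⟦card⟧ = {e₁, e₂, e₃, e₅, e₈}
… ∩ ⟦inside e₄⟧ = {e₁, e₂, e₃, e₅, e₈} ∩ {e₁, e₂, e₄, e₅, e₈} = {e₁, e₂, e₅, e₈}
… ∩ ⟦on e₆⟧ = {e₁, e₂, e₅, e₈} ∩ {e₃, e₄, e₅, e₆, e₈} = {e₅, e₈}
… ∩ ⟦square⟧ = {e₅, e₈} ∩ {e₁, e₃, e₄, e₅, e₈} = {e₅, e₈}
So ⟦square card inside e₄ on e₆⟧ = {e₅, e₈}.

{e₅, e₈}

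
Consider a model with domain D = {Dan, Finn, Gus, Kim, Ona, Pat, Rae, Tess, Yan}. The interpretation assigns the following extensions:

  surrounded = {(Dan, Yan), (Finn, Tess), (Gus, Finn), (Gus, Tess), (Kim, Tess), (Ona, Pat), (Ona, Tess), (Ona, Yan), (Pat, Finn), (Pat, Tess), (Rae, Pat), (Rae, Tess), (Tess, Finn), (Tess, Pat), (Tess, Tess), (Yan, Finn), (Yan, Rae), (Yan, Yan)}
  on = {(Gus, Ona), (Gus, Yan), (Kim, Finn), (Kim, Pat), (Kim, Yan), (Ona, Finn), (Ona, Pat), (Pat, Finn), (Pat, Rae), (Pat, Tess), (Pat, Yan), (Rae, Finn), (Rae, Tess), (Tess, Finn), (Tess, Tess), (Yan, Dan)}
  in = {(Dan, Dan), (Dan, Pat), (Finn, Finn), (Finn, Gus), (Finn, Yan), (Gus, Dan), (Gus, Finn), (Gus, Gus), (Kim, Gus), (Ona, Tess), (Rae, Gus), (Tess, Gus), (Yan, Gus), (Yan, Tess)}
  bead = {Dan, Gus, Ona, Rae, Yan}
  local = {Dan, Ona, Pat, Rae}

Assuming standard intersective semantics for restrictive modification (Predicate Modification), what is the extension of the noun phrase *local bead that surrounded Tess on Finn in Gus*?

⟦that surrounded Tess⟧ = {x : ⟨x, Tess⟩ ∈ ⟦surrounded⟧} = {Finn, Gus, Kim, Ona, Pat, Rae, Tess}
⟦on Finn⟧ = {x : ⟨x, Finn⟩ ∈ ⟦on⟧} = {Kim, Ona, Pat, Rae, Tess}
⟦in Gus⟧ = {x : ⟨x, Gus⟩ ∈ ⟦in⟧} = {Finn, Gus, Kim, Rae, Tess, Yan}
⟦bead⟧ = {Dan, Gus, Ona, Rae, Yan}
… ∩ ⟦that surrounded Tess⟧ = {Dan, Gus, Ona, Rae, Yan} ∩ {Finn, Gus, Kim, Ona, Pat, Rae, Tess} = {Gus, Ona, Rae}
… ∩ ⟦on Finn⟧ = {Gus, Ona, Rae} ∩ {Kim, Ona, Pat, Rae, Tess} = {Ona, Rae}
… ∩ ⟦in Gus⟧ = {Ona, Rae} ∩ {Finn, Gus, Kim, Rae, Tess, Yan} = {Rae}
… ∩ ⟦local⟧ = {Rae} ∩ {Dan, Ona, Pat, Rae} = {Rae}
So ⟦local bead that surrounded Tess on Finn in Gus⟧ = {Rae}.

{Rae}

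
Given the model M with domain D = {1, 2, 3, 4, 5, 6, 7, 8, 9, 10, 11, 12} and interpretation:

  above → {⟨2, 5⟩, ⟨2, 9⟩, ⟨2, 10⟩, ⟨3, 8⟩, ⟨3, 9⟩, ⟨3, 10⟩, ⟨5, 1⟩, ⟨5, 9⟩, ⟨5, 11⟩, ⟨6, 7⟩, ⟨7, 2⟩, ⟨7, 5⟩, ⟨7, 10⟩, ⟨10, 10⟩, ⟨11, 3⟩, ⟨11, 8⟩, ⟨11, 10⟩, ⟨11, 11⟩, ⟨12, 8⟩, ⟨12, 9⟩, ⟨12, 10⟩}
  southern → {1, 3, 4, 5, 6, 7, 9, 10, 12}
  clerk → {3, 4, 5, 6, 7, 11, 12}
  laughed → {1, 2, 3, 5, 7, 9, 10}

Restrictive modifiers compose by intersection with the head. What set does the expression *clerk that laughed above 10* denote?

{3, 7}

⟦that laughed⟧ = ⟦laughed⟧ = {1, 2, 3, 5, 7, 9, 10}
⟦above 10⟧ = {x : ⟨x, 10⟩ ∈ ⟦above⟧} = {2, 3, 7, 10, 11, 12}
⟦clerk⟧ = {3, 4, 5, 6, 7, 11, 12}
… ∩ ⟦that laughed⟧ = {3, 4, 5, 6, 7, 11, 12} ∩ {1, 2, 3, 5, 7, 9, 10} = {3, 5, 7}
… ∩ ⟦above 10⟧ = {3, 5, 7} ∩ {2, 3, 7, 10, 11, 12} = {3, 7}
So ⟦clerk that laughed above 10⟧ = {3, 7}.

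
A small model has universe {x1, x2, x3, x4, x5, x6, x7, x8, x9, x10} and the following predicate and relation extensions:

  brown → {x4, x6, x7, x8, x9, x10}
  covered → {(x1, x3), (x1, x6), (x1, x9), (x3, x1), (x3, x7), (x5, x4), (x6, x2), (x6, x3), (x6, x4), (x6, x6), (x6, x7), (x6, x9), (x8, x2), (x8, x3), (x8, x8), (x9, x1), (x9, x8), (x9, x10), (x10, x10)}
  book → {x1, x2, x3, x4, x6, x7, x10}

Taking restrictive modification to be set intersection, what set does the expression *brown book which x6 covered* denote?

⟦which x6 covered⟧ = {x : ⟨x6, x⟩ ∈ ⟦covered⟧} = {x2, x3, x4, x6, x7, x9}
⟦book⟧ = {x1, x2, x3, x4, x6, x7, x10}
… ∩ ⟦which x6 covered⟧ = {x1, x2, x3, x4, x6, x7, x10} ∩ {x2, x3, x4, x6, x7, x9} = {x2, x3, x4, x6, x7}
… ∩ ⟦brown⟧ = {x2, x3, x4, x6, x7} ∩ {x4, x6, x7, x8, x9, x10} = {x4, x6, x7}
So ⟦brown book which x6 covered⟧ = {x4, x6, x7}.

{x4, x6, x7}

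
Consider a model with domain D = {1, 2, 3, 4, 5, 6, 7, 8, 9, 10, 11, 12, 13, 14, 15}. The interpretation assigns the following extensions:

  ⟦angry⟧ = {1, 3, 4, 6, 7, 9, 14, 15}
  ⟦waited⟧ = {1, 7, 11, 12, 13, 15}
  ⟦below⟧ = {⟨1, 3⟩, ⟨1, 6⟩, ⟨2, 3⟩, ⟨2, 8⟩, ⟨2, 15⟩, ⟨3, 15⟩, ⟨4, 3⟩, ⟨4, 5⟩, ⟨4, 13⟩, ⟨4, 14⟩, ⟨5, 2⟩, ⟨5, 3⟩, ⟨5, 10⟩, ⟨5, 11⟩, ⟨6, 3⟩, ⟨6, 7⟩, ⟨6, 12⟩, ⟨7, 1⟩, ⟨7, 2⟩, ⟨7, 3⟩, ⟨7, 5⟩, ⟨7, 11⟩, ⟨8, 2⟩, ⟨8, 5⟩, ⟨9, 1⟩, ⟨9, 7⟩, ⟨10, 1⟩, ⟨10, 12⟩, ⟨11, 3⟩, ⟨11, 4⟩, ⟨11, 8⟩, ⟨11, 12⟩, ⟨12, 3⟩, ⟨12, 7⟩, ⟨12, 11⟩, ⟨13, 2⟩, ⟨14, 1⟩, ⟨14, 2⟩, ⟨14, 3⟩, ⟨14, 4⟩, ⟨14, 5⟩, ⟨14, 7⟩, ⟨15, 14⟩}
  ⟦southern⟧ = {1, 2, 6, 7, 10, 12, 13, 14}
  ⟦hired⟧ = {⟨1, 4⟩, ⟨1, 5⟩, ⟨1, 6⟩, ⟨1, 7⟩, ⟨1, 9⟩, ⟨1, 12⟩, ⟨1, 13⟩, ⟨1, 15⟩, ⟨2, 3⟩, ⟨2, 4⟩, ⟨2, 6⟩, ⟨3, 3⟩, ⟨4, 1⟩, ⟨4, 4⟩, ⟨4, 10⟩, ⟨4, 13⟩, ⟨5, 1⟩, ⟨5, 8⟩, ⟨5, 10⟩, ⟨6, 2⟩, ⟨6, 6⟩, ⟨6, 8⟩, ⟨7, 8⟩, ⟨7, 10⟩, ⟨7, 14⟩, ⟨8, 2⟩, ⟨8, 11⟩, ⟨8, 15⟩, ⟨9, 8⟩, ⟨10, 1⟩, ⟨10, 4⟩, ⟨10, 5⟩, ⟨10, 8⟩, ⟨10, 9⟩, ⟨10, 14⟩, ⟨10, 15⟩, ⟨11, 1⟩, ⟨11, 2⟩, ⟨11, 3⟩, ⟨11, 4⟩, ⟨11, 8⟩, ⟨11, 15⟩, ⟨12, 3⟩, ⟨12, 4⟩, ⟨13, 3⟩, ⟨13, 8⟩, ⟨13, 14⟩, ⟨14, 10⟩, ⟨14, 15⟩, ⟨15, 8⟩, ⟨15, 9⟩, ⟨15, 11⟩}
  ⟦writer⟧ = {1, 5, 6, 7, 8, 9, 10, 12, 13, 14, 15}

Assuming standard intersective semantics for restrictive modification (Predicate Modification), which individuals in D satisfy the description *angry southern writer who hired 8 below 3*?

⟦who hired 8⟧ = {x : ⟨x, 8⟩ ∈ ⟦hired⟧} = {5, 6, 7, 9, 10, 11, 13, 15}
⟦below 3⟧ = {x : ⟨x, 3⟩ ∈ ⟦below⟧} = {1, 2, 4, 5, 6, 7, 11, 12, 14}
⟦writer⟧ = {1, 5, 6, 7, 8, 9, 10, 12, 13, 14, 15}
… ∩ ⟦who hired 8⟧ = {1, 5, 6, 7, 8, 9, 10, 12, 13, 14, 15} ∩ {5, 6, 7, 9, 10, 11, 13, 15} = {5, 6, 7, 9, 10, 13, 15}
… ∩ ⟦below 3⟧ = {5, 6, 7, 9, 10, 13, 15} ∩ {1, 2, 4, 5, 6, 7, 11, 12, 14} = {5, 6, 7}
… ∩ ⟦angry⟧ = {5, 6, 7} ∩ {1, 3, 4, 6, 7, 9, 14, 15} = {6, 7}
… ∩ ⟦southern⟧ = {6, 7} ∩ {1, 2, 6, 7, 10, 12, 13, 14} = {6, 7}
So ⟦angry southern writer who hired 8 below 3⟧ = {6, 7}.

{6, 7}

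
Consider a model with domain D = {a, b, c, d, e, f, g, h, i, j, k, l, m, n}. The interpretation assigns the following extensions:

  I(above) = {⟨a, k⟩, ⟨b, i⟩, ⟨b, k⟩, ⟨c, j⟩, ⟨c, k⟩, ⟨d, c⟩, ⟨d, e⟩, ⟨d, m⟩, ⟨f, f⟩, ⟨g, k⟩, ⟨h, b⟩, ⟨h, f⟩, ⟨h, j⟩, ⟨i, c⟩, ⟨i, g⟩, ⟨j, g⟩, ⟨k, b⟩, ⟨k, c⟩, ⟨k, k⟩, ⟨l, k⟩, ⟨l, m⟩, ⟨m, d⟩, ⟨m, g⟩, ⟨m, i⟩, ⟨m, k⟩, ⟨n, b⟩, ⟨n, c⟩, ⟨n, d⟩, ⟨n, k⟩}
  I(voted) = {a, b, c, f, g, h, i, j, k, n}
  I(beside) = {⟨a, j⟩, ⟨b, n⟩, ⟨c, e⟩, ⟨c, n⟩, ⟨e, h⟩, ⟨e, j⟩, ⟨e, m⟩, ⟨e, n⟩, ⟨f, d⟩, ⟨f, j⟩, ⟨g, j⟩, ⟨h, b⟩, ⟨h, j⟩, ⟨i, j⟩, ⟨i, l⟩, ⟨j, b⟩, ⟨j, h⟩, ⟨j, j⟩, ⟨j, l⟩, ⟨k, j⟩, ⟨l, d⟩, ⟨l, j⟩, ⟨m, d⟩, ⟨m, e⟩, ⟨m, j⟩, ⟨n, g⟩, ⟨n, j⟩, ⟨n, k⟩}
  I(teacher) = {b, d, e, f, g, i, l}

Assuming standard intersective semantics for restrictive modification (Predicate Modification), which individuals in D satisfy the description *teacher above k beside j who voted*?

⟦above k⟧ = {x : ⟨x, k⟩ ∈ ⟦above⟧} = {a, b, c, g, k, l, m, n}
⟦beside j⟧ = {x : ⟨x, j⟩ ∈ ⟦beside⟧} = {a, e, f, g, h, i, j, k, l, m, n}
⟦who voted⟧ = ⟦voted⟧ = {a, b, c, f, g, h, i, j, k, n}
⟦teacher⟧ = {b, d, e, f, g, i, l}
… ∩ ⟦above k⟧ = {b, d, e, f, g, i, l} ∩ {a, b, c, g, k, l, m, n} = {b, g, l}
… ∩ ⟦beside j⟧ = {b, g, l} ∩ {a, e, f, g, h, i, j, k, l, m, n} = {g, l}
… ∩ ⟦who voted⟧ = {g, l} ∩ {a, b, c, f, g, h, i, j, k, n} = {g}
So ⟦teacher above k beside j who voted⟧ = {g}.

{g}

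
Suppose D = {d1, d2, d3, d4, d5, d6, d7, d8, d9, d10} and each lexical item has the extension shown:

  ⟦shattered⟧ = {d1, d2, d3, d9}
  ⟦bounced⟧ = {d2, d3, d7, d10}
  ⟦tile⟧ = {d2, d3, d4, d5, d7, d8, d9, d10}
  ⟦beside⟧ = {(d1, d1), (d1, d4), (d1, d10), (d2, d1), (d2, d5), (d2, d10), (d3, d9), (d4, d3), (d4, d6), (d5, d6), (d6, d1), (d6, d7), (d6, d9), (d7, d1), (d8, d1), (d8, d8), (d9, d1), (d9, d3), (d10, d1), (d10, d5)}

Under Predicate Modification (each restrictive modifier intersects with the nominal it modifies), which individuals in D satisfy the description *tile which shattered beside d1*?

{d2, d9}

⟦which shattered⟧ = ⟦shattered⟧ = {d1, d2, d3, d9}
⟦beside d1⟧ = {x : ⟨x, d1⟩ ∈ ⟦beside⟧} = {d1, d2, d6, d7, d8, d9, d10}
⟦tile⟧ = {d2, d3, d4, d5, d7, d8, d9, d10}
… ∩ ⟦which shattered⟧ = {d2, d3, d4, d5, d7, d8, d9, d10} ∩ {d1, d2, d3, d9} = {d2, d3, d9}
… ∩ ⟦beside d1⟧ = {d2, d3, d9} ∩ {d1, d2, d6, d7, d8, d9, d10} = {d2, d9}
So ⟦tile which shattered beside d1⟧ = {d2, d9}.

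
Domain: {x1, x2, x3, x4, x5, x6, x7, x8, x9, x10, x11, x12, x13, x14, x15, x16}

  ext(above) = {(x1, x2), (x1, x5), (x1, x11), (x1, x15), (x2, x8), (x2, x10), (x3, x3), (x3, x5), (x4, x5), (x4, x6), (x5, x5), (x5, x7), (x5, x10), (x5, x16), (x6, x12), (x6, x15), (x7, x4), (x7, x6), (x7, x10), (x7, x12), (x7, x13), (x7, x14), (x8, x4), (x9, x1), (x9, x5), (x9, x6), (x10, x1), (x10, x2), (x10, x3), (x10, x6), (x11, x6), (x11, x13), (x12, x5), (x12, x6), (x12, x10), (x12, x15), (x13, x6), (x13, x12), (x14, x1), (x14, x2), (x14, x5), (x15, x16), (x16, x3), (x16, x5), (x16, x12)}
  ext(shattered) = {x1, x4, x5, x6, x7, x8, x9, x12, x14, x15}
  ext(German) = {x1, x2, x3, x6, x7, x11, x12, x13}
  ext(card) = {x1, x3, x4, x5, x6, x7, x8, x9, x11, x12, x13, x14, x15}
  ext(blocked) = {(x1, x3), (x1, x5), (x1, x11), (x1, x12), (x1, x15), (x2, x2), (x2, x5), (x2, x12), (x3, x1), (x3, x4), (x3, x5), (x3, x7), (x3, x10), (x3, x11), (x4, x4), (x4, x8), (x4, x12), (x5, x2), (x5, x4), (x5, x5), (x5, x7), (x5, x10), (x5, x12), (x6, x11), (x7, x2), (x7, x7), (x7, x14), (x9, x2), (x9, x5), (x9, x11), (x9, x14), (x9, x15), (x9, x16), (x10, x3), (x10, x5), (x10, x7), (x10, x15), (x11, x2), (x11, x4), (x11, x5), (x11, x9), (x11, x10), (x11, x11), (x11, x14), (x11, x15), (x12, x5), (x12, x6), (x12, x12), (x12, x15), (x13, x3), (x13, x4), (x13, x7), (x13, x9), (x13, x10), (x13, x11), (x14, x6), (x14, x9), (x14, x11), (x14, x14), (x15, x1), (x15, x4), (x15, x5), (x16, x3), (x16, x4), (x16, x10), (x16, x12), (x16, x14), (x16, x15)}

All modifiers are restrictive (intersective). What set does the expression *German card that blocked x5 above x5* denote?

{x1, x3, x12}

⟦that blocked x5⟧ = {x : ⟨x, x5⟩ ∈ ⟦blocked⟧} = {x1, x2, x3, x5, x9, x10, x11, x12, x15}
⟦above x5⟧ = {x : ⟨x, x5⟩ ∈ ⟦above⟧} = {x1, x3, x4, x5, x9, x12, x14, x16}
⟦card⟧ = {x1, x3, x4, x5, x6, x7, x8, x9, x11, x12, x13, x14, x15}
… ∩ ⟦that blocked x5⟧ = {x1, x3, x4, x5, x6, x7, x8, x9, x11, x12, x13, x14, x15} ∩ {x1, x2, x3, x5, x9, x10, x11, x12, x15} = {x1, x3, x5, x9, x11, x12, x15}
… ∩ ⟦above x5⟧ = {x1, x3, x5, x9, x11, x12, x15} ∩ {x1, x3, x4, x5, x9, x12, x14, x16} = {x1, x3, x5, x9, x12}
… ∩ ⟦German⟧ = {x1, x3, x5, x9, x12} ∩ {x1, x2, x3, x6, x7, x11, x12, x13} = {x1, x3, x12}
So ⟦German card that blocked x5 above x5⟧ = {x1, x3, x12}.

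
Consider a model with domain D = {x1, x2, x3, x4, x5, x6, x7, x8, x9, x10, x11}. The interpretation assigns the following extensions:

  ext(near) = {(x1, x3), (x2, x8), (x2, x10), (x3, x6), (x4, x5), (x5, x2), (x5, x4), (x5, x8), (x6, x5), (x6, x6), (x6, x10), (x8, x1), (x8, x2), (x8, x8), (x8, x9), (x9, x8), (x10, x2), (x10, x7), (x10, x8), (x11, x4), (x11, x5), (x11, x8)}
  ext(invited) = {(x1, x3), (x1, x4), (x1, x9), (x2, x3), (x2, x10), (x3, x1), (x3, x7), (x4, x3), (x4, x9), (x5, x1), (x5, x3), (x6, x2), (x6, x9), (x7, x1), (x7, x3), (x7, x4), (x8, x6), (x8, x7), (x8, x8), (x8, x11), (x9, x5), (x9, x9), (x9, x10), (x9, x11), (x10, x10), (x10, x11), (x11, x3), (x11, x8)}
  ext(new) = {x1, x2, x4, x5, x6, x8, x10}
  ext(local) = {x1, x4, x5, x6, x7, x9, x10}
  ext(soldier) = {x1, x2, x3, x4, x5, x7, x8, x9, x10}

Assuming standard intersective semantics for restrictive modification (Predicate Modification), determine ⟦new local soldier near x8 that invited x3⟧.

⟦near x8⟧ = {x : ⟨x, x8⟩ ∈ ⟦near⟧} = {x2, x5, x8, x9, x10, x11}
⟦that invited x3⟧ = {x : ⟨x, x3⟩ ∈ ⟦invited⟧} = {x1, x2, x4, x5, x7, x11}
⟦soldier⟧ = {x1, x2, x3, x4, x5, x7, x8, x9, x10}
… ∩ ⟦near x8⟧ = {x1, x2, x3, x4, x5, x7, x8, x9, x10} ∩ {x2, x5, x8, x9, x10, x11} = {x2, x5, x8, x9, x10}
… ∩ ⟦that invited x3⟧ = {x2, x5, x8, x9, x10} ∩ {x1, x2, x4, x5, x7, x11} = {x2, x5}
… ∩ ⟦new⟧ = {x2, x5} ∩ {x1, x2, x4, x5, x6, x8, x10} = {x2, x5}
… ∩ ⟦local⟧ = {x2, x5} ∩ {x1, x4, x5, x6, x7, x9, x10} = {x5}
So ⟦new local soldier near x8 that invited x3⟧ = {x5}.

{x5}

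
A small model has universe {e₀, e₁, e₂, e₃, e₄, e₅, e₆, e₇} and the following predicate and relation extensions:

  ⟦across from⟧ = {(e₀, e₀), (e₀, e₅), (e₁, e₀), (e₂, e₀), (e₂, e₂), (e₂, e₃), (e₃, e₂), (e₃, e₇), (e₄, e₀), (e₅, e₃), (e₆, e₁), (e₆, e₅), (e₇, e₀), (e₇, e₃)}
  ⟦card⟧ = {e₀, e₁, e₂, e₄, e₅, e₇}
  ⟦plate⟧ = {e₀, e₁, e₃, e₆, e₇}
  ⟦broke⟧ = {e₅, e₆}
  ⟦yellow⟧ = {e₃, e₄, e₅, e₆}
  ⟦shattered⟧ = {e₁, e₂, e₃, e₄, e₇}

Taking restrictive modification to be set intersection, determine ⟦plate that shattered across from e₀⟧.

{e₁, e₇}

⟦that shattered⟧ = ⟦shattered⟧ = {e₁, e₂, e₃, e₄, e₇}
⟦across from e₀⟧ = {x : ⟨x, e₀⟩ ∈ ⟦across from⟧} = {e₀, e₁, e₂, e₄, e₇}
⟦plate⟧ = {e₀, e₁, e₃, e₆, e₇}
… ∩ ⟦that shattered⟧ = {e₀, e₁, e₃, e₆, e₇} ∩ {e₁, e₂, e₃, e₄, e₇} = {e₁, e₃, e₇}
… ∩ ⟦across from e₀⟧ = {e₁, e₃, e₇} ∩ {e₀, e₁, e₂, e₄, e₇} = {e₁, e₇}
So ⟦plate that shattered across from e₀⟧ = {e₁, e₇}.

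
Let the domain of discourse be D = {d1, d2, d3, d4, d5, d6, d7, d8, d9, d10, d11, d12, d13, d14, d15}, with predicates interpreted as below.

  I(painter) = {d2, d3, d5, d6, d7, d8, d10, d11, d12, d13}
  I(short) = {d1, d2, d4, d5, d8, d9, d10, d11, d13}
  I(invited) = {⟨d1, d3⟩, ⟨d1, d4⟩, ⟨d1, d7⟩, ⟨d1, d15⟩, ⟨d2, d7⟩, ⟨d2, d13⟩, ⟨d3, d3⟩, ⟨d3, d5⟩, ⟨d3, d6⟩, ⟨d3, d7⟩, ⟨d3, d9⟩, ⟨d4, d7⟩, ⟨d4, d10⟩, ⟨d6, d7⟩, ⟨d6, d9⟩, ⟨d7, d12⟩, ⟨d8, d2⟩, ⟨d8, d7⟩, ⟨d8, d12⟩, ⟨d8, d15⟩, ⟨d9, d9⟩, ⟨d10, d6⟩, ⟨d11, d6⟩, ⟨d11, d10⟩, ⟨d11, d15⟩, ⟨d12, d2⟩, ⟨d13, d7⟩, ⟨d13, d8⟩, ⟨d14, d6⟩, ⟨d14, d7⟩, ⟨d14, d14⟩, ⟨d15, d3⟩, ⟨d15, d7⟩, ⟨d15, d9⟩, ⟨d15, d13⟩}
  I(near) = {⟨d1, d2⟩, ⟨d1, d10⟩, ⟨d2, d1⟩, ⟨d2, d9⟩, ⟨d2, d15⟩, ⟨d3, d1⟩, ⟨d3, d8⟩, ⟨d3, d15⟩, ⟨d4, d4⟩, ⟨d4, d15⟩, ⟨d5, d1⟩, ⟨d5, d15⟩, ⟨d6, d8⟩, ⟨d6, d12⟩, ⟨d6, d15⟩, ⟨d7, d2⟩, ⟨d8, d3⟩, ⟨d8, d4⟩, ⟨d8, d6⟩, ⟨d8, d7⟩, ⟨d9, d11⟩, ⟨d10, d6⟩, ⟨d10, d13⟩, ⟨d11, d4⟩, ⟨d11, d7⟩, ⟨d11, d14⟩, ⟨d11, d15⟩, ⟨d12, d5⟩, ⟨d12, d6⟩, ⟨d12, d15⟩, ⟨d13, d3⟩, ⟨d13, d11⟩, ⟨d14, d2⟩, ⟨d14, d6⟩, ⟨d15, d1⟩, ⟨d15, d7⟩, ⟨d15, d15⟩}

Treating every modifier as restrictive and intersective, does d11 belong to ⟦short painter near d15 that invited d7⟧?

no

⟦near d15⟧ = {x : ⟨x, d15⟩ ∈ ⟦near⟧} = {d2, d3, d4, d5, d6, d11, d12, d15}
⟦that invited d7⟧ = {x : ⟨x, d7⟩ ∈ ⟦invited⟧} = {d1, d2, d3, d4, d6, d8, d13, d14, d15}
⟦painter⟧ = {d2, d3, d5, d6, d7, d8, d10, d11, d12, d13}
… ∩ ⟦near d15⟧ = {d2, d3, d5, d6, d7, d8, d10, d11, d12, d13} ∩ {d2, d3, d4, d5, d6, d11, d12, d15} = {d2, d3, d5, d6, d11, d12}
… ∩ ⟦that invited d7⟧ = {d2, d3, d5, d6, d11, d12} ∩ {d1, d2, d3, d4, d6, d8, d13, d14, d15} = {d2, d3, d6}
… ∩ ⟦short⟧ = {d2, d3, d6} ∩ {d1, d2, d4, d5, d8, d9, d10, d11, d13} = {d2}
⟦short painter near d15 that invited d7⟧ = {d2}; d11 ∉ this set.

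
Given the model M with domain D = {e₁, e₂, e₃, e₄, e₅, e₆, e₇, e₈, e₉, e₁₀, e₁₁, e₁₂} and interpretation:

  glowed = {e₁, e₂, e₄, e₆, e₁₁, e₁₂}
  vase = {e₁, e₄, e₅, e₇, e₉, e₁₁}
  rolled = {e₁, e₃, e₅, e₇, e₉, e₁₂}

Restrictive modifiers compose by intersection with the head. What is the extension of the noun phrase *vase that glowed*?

⟦that glowed⟧ = ⟦glowed⟧ = {e₁, e₂, e₄, e₆, e₁₁, e₁₂}
⟦vase⟧ = {e₁, e₄, e₅, e₇, e₉, e₁₁}
… ∩ ⟦that glowed⟧ = {e₁, e₄, e₅, e₇, e₉, e₁₁} ∩ {e₁, e₂, e₄, e₆, e₁₁, e₁₂} = {e₁, e₄, e₁₁}
So ⟦vase that glowed⟧ = {e₁, e₄, e₁₁}.

{e₁, e₄, e₁₁}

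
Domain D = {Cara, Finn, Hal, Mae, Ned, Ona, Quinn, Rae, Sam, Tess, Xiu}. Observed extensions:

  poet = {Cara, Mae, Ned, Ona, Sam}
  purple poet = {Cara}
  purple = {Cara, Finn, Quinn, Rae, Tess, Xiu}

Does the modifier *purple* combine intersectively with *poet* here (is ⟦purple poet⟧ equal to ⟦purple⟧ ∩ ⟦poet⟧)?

⟦purple⟧ ∩ ⟦poet⟧ = {Cara, Finn, Quinn, Rae, Tess, Xiu} ∩ {Cara, Mae, Ned, Ona, Sam} = {Cara}
Observed ⟦purple poet⟧ = {Cara}.
These coincide, so the modifier is intersective here.

yes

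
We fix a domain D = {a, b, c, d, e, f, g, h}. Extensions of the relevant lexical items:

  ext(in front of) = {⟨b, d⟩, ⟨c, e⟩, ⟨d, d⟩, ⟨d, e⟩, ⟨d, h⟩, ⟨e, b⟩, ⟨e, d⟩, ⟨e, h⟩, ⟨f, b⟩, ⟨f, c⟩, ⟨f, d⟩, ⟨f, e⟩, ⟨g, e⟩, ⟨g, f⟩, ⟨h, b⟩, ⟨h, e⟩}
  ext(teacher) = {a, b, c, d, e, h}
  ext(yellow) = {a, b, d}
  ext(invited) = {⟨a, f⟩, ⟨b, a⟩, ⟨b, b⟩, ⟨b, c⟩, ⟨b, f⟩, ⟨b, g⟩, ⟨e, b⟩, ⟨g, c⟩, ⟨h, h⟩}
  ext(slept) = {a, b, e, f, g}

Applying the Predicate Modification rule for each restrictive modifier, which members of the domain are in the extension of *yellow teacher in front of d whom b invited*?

{b}

⟦in front of d⟧ = {x : ⟨x, d⟩ ∈ ⟦in front of⟧} = {b, d, e, f}
⟦whom b invited⟧ = {x : ⟨b, x⟩ ∈ ⟦invited⟧} = {a, b, c, f, g}
⟦teacher⟧ = {a, b, c, d, e, h}
… ∩ ⟦in front of d⟧ = {a, b, c, d, e, h} ∩ {b, d, e, f} = {b, d, e}
… ∩ ⟦whom b invited⟧ = {b, d, e} ∩ {a, b, c, f, g} = {b}
… ∩ ⟦yellow⟧ = {b} ∩ {a, b, d} = {b}
So ⟦yellow teacher in front of d whom b invited⟧ = {b}.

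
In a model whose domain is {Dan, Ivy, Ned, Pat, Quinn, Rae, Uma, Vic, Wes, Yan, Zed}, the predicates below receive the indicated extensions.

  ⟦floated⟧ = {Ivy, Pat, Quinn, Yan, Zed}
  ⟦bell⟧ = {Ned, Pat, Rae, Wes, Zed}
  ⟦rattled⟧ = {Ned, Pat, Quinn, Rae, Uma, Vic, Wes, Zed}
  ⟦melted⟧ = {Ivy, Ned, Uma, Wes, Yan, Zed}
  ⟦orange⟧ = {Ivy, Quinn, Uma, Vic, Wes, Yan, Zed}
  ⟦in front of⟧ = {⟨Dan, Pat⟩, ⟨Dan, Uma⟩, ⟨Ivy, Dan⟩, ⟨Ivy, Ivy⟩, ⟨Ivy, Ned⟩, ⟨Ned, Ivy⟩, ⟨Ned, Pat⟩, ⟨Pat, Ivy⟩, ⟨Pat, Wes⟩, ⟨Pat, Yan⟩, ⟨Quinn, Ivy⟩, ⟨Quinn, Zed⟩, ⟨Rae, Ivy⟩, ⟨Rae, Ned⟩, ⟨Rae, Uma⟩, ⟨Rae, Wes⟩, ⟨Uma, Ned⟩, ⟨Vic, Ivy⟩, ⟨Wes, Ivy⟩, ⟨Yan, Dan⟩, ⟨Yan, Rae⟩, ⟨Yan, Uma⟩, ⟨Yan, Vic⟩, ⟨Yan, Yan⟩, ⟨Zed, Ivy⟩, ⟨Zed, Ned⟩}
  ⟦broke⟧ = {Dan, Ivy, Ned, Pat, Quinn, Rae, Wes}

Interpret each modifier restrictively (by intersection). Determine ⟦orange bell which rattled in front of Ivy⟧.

{Wes, Zed}

⟦which rattled⟧ = ⟦rattled⟧ = {Ned, Pat, Quinn, Rae, Uma, Vic, Wes, Zed}
⟦in front of Ivy⟧ = {x : ⟨x, Ivy⟩ ∈ ⟦in front of⟧} = {Ivy, Ned, Pat, Quinn, Rae, Vic, Wes, Zed}
⟦bell⟧ = {Ned, Pat, Rae, Wes, Zed}
… ∩ ⟦which rattled⟧ = {Ned, Pat, Rae, Wes, Zed} ∩ {Ned, Pat, Quinn, Rae, Uma, Vic, Wes, Zed} = {Ned, Pat, Rae, Wes, Zed}
… ∩ ⟦in front of Ivy⟧ = {Ned, Pat, Rae, Wes, Zed} ∩ {Ivy, Ned, Pat, Quinn, Rae, Vic, Wes, Zed} = {Ned, Pat, Rae, Wes, Zed}
… ∩ ⟦orange⟧ = {Ned, Pat, Rae, Wes, Zed} ∩ {Ivy, Quinn, Uma, Vic, Wes, Yan, Zed} = {Wes, Zed}
So ⟦orange bell which rattled in front of Ivy⟧ = {Wes, Zed}.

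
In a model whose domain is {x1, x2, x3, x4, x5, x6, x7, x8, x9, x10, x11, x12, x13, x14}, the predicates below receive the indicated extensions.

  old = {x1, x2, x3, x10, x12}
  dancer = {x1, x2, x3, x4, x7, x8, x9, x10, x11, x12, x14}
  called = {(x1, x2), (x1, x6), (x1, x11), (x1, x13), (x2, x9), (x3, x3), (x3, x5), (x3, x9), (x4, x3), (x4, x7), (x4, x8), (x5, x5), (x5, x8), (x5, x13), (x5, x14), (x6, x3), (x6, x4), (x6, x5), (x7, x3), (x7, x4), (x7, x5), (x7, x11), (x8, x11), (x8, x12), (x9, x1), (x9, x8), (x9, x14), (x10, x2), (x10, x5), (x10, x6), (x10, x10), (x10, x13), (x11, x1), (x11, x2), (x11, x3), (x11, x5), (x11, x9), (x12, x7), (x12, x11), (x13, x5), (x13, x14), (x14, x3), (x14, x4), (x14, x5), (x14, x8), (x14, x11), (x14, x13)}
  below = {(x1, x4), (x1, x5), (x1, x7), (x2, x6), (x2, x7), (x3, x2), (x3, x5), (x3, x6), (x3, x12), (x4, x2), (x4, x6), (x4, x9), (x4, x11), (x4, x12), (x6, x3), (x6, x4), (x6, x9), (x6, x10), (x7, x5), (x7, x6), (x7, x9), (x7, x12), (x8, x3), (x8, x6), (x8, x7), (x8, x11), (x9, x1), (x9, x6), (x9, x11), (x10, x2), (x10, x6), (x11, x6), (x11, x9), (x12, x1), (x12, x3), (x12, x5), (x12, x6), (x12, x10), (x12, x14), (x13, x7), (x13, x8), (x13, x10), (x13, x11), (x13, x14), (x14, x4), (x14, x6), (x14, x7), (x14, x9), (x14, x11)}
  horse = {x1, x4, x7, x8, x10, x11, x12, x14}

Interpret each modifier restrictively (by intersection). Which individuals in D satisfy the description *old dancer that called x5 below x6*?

⟦that called x5⟧ = {x : ⟨x, x5⟩ ∈ ⟦called⟧} = {x3, x5, x6, x7, x10, x11, x13, x14}
⟦below x6⟧ = {x : ⟨x, x6⟩ ∈ ⟦below⟧} = {x2, x3, x4, x7, x8, x9, x10, x11, x12, x14}
⟦dancer⟧ = {x1, x2, x3, x4, x7, x8, x9, x10, x11, x12, x14}
… ∩ ⟦that called x5⟧ = {x1, x2, x3, x4, x7, x8, x9, x10, x11, x12, x14} ∩ {x3, x5, x6, x7, x10, x11, x13, x14} = {x3, x7, x10, x11, x14}
… ∩ ⟦below x6⟧ = {x3, x7, x10, x11, x14} ∩ {x2, x3, x4, x7, x8, x9, x10, x11, x12, x14} = {x3, x7, x10, x11, x14}
… ∩ ⟦old⟧ = {x3, x7, x10, x11, x14} ∩ {x1, x2, x3, x10, x12} = {x3, x10}
So ⟦old dancer that called x5 below x6⟧ = {x3, x10}.

{x3, x10}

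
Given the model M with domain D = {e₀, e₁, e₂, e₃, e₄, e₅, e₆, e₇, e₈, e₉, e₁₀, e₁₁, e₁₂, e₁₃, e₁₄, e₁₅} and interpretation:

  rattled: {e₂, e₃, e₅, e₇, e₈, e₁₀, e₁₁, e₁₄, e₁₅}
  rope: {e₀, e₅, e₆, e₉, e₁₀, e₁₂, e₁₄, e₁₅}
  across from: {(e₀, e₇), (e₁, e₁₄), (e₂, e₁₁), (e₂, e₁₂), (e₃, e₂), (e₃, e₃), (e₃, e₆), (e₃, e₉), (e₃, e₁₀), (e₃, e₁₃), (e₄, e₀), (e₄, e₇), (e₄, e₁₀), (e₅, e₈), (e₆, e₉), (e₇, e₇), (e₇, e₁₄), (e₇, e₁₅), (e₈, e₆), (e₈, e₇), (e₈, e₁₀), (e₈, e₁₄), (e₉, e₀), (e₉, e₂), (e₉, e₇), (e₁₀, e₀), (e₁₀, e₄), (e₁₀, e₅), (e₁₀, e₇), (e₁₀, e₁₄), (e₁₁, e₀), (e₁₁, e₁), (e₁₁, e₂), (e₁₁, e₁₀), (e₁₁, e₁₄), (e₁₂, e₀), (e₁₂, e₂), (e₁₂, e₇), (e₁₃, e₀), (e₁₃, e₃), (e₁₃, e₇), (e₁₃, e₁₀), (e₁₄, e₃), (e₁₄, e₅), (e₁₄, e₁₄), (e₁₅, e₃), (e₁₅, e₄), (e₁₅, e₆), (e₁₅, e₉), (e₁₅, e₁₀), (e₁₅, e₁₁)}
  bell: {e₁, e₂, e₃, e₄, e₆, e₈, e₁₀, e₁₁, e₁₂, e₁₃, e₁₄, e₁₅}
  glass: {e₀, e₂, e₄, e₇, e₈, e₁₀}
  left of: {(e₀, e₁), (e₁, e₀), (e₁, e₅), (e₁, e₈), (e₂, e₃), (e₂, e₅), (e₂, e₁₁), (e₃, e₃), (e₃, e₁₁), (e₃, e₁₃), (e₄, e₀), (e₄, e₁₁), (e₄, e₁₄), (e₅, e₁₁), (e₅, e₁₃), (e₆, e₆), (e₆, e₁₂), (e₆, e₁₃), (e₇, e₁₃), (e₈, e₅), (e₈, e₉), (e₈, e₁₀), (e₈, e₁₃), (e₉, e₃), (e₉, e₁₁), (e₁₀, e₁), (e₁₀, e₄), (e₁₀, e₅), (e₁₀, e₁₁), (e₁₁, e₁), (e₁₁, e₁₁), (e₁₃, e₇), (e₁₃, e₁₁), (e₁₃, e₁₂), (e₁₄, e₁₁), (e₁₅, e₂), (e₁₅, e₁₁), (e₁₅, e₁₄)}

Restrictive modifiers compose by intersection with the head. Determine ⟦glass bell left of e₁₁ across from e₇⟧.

⟦left of e₁₁⟧ = {x : ⟨x, e₁₁⟩ ∈ ⟦left of⟧} = {e₂, e₃, e₄, e₅, e₉, e₁₀, e₁₁, e₁₃, e₁₄, e₁₅}
⟦across from e₇⟧ = {x : ⟨x, e₇⟩ ∈ ⟦across from⟧} = {e₀, e₄, e₇, e₈, e₉, e₁₀, e₁₂, e₁₃}
⟦bell⟧ = {e₁, e₂, e₃, e₄, e₆, e₈, e₁₀, e₁₁, e₁₂, e₁₃, e₁₄, e₁₅}
… ∩ ⟦left of e₁₁⟧ = {e₁, e₂, e₃, e₄, e₆, e₈, e₁₀, e₁₁, e₁₂, e₁₃, e₁₄, e₁₅} ∩ {e₂, e₃, e₄, e₅, e₉, e₁₀, e₁₁, e₁₃, e₁₄, e₁₅} = {e₂, e₃, e₄, e₁₀, e₁₁, e₁₃, e₁₄, e₁₅}
… ∩ ⟦across from e₇⟧ = {e₂, e₃, e₄, e₁₀, e₁₁, e₁₃, e₁₄, e₁₅} ∩ {e₀, e₄, e₇, e₈, e₉, e₁₀, e₁₂, e₁₃} = {e₄, e₁₀, e₁₃}
… ∩ ⟦glass⟧ = {e₄, e₁₀, e₁₃} ∩ {e₀, e₂, e₄, e₇, e₈, e₁₀} = {e₄, e₁₀}
So ⟦glass bell left of e₁₁ across from e₇⟧ = {e₄, e₁₀}.

{e₄, e₁₀}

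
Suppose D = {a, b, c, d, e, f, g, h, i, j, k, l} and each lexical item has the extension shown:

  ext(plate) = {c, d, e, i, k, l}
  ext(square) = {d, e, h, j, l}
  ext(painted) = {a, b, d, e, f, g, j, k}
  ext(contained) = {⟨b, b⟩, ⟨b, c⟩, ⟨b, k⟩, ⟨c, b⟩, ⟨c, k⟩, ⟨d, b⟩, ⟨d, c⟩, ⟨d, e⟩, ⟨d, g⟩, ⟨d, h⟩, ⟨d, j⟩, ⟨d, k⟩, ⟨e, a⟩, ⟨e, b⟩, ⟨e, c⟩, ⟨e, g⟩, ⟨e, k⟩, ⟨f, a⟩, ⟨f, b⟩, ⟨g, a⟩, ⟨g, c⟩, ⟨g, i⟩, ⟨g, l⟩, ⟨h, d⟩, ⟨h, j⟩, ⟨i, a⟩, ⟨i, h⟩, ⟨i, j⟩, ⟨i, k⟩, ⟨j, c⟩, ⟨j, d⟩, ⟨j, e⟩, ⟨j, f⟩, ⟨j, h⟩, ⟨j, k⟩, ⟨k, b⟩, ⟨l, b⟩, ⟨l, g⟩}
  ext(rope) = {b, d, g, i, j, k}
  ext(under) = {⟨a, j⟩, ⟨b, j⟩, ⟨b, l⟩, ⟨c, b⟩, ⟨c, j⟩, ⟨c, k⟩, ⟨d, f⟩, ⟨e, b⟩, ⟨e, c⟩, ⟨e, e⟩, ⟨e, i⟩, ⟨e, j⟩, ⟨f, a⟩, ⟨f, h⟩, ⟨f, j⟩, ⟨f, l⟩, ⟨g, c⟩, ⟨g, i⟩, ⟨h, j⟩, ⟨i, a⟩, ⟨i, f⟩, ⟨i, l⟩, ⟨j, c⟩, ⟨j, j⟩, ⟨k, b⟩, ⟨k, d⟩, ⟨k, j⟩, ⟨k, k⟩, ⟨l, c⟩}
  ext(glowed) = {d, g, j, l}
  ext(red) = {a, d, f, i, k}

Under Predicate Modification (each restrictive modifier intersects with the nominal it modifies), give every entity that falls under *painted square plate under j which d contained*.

⟦under j⟧ = {x : ⟨x, j⟩ ∈ ⟦under⟧} = {a, b, c, e, f, h, j, k}
⟦which d contained⟧ = {x : ⟨d, x⟩ ∈ ⟦contained⟧} = {b, c, e, g, h, j, k}
⟦plate⟧ = {c, d, e, i, k, l}
… ∩ ⟦under j⟧ = {c, d, e, i, k, l} ∩ {a, b, c, e, f, h, j, k} = {c, e, k}
… ∩ ⟦which d contained⟧ = {c, e, k} ∩ {b, c, e, g, h, j, k} = {c, e, k}
… ∩ ⟦painted⟧ = {c, e, k} ∩ {a, b, d, e, f, g, j, k} = {e, k}
… ∩ ⟦square⟧ = {e, k} ∩ {d, e, h, j, l} = {e}
So ⟦painted square plate under j which d contained⟧ = {e}.

{e}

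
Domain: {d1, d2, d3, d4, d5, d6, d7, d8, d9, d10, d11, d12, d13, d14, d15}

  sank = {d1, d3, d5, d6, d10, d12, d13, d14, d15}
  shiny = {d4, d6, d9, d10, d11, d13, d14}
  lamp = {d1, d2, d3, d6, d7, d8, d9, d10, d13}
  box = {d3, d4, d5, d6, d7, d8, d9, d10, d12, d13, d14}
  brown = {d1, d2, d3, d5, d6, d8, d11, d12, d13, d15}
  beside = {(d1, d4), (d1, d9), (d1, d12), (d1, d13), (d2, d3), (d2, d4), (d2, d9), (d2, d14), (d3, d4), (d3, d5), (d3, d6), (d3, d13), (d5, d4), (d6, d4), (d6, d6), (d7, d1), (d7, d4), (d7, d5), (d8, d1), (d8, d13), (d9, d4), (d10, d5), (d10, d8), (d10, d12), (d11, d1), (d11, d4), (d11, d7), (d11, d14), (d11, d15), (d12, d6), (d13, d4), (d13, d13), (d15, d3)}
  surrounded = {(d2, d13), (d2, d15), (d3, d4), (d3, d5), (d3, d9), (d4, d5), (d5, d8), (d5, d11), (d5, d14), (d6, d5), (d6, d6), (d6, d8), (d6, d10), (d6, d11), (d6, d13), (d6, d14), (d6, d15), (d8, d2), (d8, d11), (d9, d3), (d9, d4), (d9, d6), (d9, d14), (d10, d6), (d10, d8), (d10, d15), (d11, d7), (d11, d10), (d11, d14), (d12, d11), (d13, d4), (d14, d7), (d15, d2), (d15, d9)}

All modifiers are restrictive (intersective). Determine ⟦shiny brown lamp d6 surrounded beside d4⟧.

⟦d6 surrounded⟧ = {x : ⟨d6, x⟩ ∈ ⟦surrounded⟧} = {d5, d6, d8, d10, d11, d13, d14, d15}
⟦beside d4⟧ = {x : ⟨x, d4⟩ ∈ ⟦beside⟧} = {d1, d2, d3, d5, d6, d7, d9, d11, d13}
⟦lamp⟧ = {d1, d2, d3, d6, d7, d8, d9, d10, d13}
… ∩ ⟦d6 surrounded⟧ = {d1, d2, d3, d6, d7, d8, d9, d10, d13} ∩ {d5, d6, d8, d10, d11, d13, d14, d15} = {d6, d8, d10, d13}
… ∩ ⟦beside d4⟧ = {d6, d8, d10, d13} ∩ {d1, d2, d3, d5, d6, d7, d9, d11, d13} = {d6, d13}
… ∩ ⟦shiny⟧ = {d6, d13} ∩ {d4, d6, d9, d10, d11, d13, d14} = {d6, d13}
… ∩ ⟦brown⟧ = {d6, d13} ∩ {d1, d2, d3, d5, d6, d8, d11, d12, d13, d15} = {d6, d13}
So ⟦shiny brown lamp d6 surrounded beside d4⟧ = {d6, d13}.

{d6, d13}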